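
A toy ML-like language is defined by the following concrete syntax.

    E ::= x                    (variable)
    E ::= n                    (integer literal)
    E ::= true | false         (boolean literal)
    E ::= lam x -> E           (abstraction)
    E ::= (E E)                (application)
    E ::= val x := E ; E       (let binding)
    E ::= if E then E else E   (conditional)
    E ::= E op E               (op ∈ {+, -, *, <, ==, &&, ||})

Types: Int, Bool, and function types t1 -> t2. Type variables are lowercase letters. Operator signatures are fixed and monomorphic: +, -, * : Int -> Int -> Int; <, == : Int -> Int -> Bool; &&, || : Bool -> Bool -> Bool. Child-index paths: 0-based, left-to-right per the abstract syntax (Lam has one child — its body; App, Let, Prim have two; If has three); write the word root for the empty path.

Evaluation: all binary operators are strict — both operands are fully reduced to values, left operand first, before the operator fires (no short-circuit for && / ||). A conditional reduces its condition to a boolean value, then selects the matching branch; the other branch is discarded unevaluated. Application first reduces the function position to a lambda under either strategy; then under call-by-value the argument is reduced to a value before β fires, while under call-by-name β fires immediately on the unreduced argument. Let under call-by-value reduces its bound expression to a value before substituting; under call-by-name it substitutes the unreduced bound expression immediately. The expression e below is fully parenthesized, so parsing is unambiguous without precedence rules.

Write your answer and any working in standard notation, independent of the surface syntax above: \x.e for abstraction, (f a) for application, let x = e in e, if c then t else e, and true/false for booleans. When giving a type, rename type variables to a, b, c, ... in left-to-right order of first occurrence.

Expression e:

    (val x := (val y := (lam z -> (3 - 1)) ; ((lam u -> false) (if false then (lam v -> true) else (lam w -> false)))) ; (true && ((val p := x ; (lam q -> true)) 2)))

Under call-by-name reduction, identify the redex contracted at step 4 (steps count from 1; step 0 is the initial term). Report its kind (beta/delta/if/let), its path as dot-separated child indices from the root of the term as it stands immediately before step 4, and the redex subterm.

Answer: delta at root : (true && true)

Working:
step 0: (let x = (let y = (\z.(3 - 1)) in ((\u.false) (if false then (\v.true) else (\w.false)))) in (true && ((let p = x in (\q.true)) 2)))
step 1: [let@root] (true && ((let p = (let y = (\z.(3 - 1)) in ((\u.false) (if false then (\v.true) else (\w.false)))) in (\q.true)) 2))
step 2: [let@1.0] (true && ((\q.true) 2))
step 3: [beta@1] (true && true)
step 4: [delta@root] true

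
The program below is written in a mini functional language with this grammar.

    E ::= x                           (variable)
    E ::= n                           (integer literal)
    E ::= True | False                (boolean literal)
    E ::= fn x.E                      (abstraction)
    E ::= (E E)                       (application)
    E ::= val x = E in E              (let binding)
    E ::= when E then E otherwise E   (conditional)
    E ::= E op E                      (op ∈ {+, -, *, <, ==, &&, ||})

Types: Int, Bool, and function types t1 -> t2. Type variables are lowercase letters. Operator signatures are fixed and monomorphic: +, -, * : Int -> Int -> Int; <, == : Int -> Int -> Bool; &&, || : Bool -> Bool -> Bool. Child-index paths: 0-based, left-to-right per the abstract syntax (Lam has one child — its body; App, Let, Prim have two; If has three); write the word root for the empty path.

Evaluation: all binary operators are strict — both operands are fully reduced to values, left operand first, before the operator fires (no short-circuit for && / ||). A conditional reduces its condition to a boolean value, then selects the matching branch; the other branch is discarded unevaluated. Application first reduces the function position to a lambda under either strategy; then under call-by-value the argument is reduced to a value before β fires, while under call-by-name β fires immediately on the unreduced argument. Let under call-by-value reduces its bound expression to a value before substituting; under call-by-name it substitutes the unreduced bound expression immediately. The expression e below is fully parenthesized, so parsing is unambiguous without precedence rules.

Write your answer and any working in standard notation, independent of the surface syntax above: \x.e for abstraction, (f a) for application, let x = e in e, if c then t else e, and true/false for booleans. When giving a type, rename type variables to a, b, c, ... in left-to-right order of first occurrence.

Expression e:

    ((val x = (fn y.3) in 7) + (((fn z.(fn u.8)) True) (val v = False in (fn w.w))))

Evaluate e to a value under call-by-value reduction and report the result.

Answer: 15

Trace:
step 0: ((let x = (\y.3) in 7) + (((\z.(\u.8)) true) (let v = false in (\w.w))))
step 1: [let@0] (7 + (((\z.(\u.8)) true) (let v = false in (\w.w))))
step 2: [beta@1.0] (7 + ((\u.8) (let v = false in (\w.w))))
step 3: [let@1.1] (7 + ((\u.8) (\w.w)))
step 4: [beta@1] (7 + 8)
step 5: [delta@root] 15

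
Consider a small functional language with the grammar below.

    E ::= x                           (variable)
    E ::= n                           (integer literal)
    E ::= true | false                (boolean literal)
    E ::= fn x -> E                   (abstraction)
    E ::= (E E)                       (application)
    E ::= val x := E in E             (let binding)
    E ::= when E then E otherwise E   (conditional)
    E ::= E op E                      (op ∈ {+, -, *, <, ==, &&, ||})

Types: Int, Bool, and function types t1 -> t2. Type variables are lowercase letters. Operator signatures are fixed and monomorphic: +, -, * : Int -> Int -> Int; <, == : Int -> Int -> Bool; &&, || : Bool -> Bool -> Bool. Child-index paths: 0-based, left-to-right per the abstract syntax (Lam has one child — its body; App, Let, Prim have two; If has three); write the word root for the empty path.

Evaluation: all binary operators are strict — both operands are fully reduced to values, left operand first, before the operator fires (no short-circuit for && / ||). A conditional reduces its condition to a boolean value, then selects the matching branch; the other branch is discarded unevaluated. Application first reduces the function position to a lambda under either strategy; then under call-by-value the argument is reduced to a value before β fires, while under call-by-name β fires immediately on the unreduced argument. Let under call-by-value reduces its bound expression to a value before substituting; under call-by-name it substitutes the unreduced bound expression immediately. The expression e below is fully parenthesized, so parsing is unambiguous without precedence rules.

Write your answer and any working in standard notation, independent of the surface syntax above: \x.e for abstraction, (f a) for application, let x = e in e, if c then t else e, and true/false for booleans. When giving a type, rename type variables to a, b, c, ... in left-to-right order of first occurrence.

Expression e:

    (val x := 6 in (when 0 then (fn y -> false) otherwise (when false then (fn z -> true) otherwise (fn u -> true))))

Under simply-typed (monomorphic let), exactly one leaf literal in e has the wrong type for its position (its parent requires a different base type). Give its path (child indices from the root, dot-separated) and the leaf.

Trace:
let x : Int
  unify Int ~ Bool
  FAIL: mismatch Int ~ Bool

Answer: 1.0 : 0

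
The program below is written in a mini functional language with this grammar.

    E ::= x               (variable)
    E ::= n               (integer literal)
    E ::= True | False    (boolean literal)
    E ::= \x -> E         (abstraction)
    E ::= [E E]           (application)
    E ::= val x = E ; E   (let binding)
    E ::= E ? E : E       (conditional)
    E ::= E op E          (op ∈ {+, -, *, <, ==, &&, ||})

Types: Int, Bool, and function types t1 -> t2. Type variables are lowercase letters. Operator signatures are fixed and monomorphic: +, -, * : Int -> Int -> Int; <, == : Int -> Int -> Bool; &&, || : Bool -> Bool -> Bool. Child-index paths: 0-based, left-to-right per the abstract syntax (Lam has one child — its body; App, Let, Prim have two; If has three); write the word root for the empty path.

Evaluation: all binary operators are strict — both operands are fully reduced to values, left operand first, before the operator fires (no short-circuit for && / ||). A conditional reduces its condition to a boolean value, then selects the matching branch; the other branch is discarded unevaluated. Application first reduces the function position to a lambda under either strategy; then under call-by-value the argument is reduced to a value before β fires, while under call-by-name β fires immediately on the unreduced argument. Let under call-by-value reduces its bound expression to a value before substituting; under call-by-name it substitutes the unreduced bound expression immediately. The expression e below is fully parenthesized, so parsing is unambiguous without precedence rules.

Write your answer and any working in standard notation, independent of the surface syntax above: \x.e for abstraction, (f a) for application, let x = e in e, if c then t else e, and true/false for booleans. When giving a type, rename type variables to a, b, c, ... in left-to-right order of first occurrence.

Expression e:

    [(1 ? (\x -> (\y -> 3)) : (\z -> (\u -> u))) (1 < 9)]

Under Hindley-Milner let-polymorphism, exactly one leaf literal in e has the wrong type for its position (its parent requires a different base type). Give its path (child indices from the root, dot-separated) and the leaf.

Answer: 0.0 : 1

Working:
  unify Int ~ Bool
  FAIL: mismatch Int ~ Bool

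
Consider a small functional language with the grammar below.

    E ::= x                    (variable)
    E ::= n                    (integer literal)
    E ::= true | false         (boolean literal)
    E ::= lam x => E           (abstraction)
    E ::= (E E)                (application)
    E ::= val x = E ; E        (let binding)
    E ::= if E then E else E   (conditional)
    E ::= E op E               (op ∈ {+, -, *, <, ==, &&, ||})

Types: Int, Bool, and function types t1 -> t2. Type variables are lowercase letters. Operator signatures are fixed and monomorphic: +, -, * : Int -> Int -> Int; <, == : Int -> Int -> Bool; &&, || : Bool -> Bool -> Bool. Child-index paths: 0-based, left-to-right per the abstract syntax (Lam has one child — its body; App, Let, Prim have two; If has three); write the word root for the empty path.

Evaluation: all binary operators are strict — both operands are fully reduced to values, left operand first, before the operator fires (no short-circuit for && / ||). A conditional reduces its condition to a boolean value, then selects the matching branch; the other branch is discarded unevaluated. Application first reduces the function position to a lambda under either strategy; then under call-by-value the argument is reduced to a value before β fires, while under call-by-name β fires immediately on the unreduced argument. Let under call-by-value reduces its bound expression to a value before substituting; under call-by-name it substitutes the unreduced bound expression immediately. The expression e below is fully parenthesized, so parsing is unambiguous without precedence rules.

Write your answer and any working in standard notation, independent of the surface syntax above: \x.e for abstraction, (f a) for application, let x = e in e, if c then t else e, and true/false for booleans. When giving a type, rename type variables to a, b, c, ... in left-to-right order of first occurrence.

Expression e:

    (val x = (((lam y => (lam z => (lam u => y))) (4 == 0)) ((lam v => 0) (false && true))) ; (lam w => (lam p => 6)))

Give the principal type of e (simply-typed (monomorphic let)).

Working:
y : a
\u._ : c -> a
\z._ : b -> c -> a
\y._ : a -> b -> c -> a
  unify Int ~ Int
  unify Int ~ Int
  unify a -> b -> c -> a ~ Bool -> d
  unify a ~ Bool
  unify b -> c -> Bool ~ d
_ _ : b -> c -> Bool
\v._ : e -> Int
  unify Bool ~ Bool
  unify Bool ~ Bool
  unify e -> Int ~ Bool -> f
  unify e ~ Bool
  unify Int ~ f
_ _ : Int
  unify b -> c -> Bool ~ Int -> g
  unify b ~ Int
  unify c -> Bool ~ g
_ _ : c -> Bool
let x : c -> Bool
\p._ : i -> Int
\w._ : h -> i -> Int

Answer: a -> b -> Int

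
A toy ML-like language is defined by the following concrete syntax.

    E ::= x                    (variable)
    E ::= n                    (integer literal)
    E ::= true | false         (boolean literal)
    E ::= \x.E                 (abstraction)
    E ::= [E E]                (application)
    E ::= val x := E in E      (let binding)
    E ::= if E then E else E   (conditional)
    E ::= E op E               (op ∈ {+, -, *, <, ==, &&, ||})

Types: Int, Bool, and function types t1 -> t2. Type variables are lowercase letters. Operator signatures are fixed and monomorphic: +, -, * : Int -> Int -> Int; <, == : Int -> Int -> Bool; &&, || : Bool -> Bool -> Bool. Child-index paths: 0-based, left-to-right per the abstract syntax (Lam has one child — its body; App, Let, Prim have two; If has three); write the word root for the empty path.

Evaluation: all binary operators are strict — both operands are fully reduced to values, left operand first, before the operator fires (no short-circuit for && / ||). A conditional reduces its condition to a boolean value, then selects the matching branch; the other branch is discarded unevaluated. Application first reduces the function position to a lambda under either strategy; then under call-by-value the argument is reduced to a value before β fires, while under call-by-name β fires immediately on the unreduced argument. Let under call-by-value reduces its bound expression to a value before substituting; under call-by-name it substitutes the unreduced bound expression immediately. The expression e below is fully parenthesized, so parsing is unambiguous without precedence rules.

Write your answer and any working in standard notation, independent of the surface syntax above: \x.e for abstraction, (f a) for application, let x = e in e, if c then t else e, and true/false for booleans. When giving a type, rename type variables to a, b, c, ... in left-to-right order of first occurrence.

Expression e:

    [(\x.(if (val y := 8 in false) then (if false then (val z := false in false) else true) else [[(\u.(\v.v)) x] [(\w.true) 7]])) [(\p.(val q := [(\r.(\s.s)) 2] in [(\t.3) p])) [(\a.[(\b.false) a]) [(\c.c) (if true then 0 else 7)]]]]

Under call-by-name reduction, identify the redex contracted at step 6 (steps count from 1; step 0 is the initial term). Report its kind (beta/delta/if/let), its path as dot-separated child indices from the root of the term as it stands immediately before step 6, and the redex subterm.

Answer: beta at root : ((\w.true) 7)

Trace:
step 0: ((\x.(if (let y = 8 in false) then (if false then (let z = false in false) else true) else (((\u.(\v.v)) x) ((\w.true) 7)))) ((\p.(let q = ((\r.(\s.s)) 2) in ((\t.3) p))) ((\a.((\b.false) a)) ((\c.c) (if true then 0 else 7)))))
step 1: [beta@root] (if (let y = 8 in false) then (if false then (let z = false in false) else true) else (((\u.(\v.v)) ((\p.(let q = ((\r.(\s.s)) 2) in ((\t.3) p))) ((\a.((\b.false) a)) ((\c.c) (if true then 0 else 7))))) ((\w.true) 7)))
step 2: [let@0] (if false then (if false then (let z = false in false) else true) else (((\u.(\v.v)) ((\p.(let q = ((\r.(\s.s)) 2) in ((\t.3) p))) ((\a.((\b.false) a)) ((\c.c) (if true then 0 else 7))))) ((\w.true) 7)))
step 3: [if@root] (((\u.(\v.v)) ((\p.(let q = ((\r.(\s.s)) 2) in ((\t.3) p))) ((\a.((\b.false) a)) ((\c.c) (if true then 0 else 7))))) ((\w.true) 7))
step 4: [beta@0] ((\v.v) ((\w.true) 7))
step 5: [beta@root] ((\w.true) 7)
step 6: [beta@root] true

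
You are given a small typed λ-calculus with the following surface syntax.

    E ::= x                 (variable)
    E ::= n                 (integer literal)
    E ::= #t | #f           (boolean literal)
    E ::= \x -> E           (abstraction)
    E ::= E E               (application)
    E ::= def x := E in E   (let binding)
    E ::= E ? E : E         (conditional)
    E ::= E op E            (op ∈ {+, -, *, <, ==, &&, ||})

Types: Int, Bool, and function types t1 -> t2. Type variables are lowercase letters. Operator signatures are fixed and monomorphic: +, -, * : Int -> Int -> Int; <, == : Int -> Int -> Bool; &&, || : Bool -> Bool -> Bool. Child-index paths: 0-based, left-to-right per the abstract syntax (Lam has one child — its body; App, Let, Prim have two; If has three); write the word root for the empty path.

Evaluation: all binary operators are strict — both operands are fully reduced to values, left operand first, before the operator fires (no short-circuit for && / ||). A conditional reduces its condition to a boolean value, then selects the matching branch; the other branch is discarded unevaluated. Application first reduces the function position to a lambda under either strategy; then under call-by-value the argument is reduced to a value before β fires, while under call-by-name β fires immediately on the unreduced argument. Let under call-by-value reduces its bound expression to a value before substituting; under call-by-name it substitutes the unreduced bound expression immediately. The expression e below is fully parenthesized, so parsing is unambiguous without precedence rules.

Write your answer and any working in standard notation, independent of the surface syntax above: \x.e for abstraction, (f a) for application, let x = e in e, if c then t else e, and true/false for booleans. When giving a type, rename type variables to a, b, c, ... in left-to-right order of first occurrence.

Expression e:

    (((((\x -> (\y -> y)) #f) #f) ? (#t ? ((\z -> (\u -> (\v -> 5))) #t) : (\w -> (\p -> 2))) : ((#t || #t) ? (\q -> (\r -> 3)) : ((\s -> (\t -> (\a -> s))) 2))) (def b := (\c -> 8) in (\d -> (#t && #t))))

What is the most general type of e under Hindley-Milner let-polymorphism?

Derivation:
y : b
\y._ : b -> b
\x._ : a -> b -> b
  unify a -> b -> b ~ Bool -> c
  unify a ~ Bool
  unify b -> b ~ c
_ _ : b -> b
  unify b -> b ~ Bool -> d
  unify b ~ Bool
  unify Bool ~ d
_ _ : Bool
  unify Bool ~ Bool
  unify Bool ~ Bool
\v._ : g -> Int
\u._ : f -> g -> Int
\z._ : e -> f -> g -> Int
  unify e -> f -> g -> Int ~ Bool -> h
  unify e ~ Bool
  unify f -> g -> Int ~ h
_ _ : f -> g -> Int
\p._ : j -> Int
\w._ : i -> j -> Int
  unify f -> g -> Int ~ i -> j -> Int
  unify f ~ i
  unify g -> Int ~ j -> Int
  unify g ~ j
  unify Int ~ Int
  unify Bool ~ Bool
  unify Bool ~ Bool
  unify Bool ~ Bool
\r._ : l -> Int
\q._ : k -> l -> Int
s : m
\a._ : o -> m
\t._ : n -> o -> m
\s._ : m -> n -> o -> m
  unify m -> n -> o -> m ~ Int -> p
  unify m ~ Int
  unify n -> o -> Int ~ p
_ _ : n -> o -> Int
  unify k -> l -> Int ~ n -> o -> Int
  unify k ~ n
  unify l -> Int ~ o -> Int
  unify l ~ o
  unify Int ~ Int
  unify i -> j -> Int ~ n -> o -> Int
  unify i ~ n
  unify j -> Int ~ o -> Int
  unify j ~ o
  unify Int ~ Int
\c._ : q -> Int
let b : forall. q -> Int
  unify Bool ~ Bool
  unify Bool ~ Bool
\d._ : r -> Bool
  unify n -> o -> Int ~ (r -> Bool) -> s
  unify n ~ r -> Bool
  unify o -> Int ~ s
_ _ : o -> Int

Answer: a -> Int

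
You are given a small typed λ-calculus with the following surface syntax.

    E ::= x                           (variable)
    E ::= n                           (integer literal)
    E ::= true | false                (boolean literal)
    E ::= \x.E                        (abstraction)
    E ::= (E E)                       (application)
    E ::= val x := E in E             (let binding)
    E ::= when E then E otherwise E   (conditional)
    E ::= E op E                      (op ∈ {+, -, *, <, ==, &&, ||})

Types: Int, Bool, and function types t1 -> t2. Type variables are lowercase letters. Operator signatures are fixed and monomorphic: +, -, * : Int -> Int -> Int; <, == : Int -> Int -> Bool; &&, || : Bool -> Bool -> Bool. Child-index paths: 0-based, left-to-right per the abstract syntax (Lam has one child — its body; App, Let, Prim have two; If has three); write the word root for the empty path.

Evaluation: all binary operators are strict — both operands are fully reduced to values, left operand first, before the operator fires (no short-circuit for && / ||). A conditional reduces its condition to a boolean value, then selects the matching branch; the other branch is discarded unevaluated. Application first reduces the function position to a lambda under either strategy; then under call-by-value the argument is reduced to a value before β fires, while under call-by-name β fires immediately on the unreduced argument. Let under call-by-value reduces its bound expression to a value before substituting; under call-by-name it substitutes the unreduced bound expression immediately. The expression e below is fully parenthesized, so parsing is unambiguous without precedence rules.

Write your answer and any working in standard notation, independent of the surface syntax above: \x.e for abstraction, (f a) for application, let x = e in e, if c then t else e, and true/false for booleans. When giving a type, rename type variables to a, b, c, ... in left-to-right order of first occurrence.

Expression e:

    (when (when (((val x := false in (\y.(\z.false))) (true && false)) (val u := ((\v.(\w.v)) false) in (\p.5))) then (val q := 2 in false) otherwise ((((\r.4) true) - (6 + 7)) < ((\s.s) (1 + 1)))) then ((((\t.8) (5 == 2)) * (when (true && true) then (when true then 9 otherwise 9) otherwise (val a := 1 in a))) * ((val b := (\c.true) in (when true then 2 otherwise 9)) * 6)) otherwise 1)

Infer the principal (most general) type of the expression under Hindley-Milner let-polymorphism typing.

Derivation:
let x : Bool
\z._ : b -> Bool
\y._ : a -> b -> Bool
  unify Bool ~ Bool
  unify Bool ~ Bool
  unify a -> b -> Bool ~ Bool -> c
  unify a ~ Bool
  unify b -> Bool ~ c
_ _ : b -> Bool
v : d
\w._ : e -> d
\v._ : d -> e -> d
  unify d -> e -> d ~ Bool -> f
  unify d ~ Bool
  unify e -> Bool ~ f
_ _ : e -> Bool
let u : forall. e -> Bool
\p._ : g -> Int
  unify b -> Bool ~ (g -> Int) -> h
  unify b ~ g -> Int
  unify Bool ~ h
_ _ : Bool
  unify Bool ~ Bool
let q : Int
\r._ : i -> Int
  unify i -> Int ~ Bool -> j
  unify i ~ Bool
  unify Int ~ j
_ _ : Int
  unify Int ~ Int
  unify Int ~ Int
  unify Int ~ Int
  unify Int ~ Int
  unify Int ~ Int
s : k
\s._ : k -> k
  unify Int ~ Int
  unify Int ~ Int
  unify k -> k ~ Int -> l
  unify k ~ Int
  unify Int ~ l
_ _ : Int
  unify Int ~ Int
  unify Bool ~ Bool
  unify Bool ~ Bool
\t._ : m -> Int
  unify Int ~ Int
  unify Int ~ Int
  unify m -> Int ~ Bool -> n
  unify m ~ Bool
  unify Int ~ n
_ _ : Int
  unify Int ~ Int
  unify Bool ~ Bool
  unify Bool ~ Bool
  unify Bool ~ Bool
  unify Bool ~ Bool
  unify Int ~ Int
let a : Int
a : Int
  unify Int ~ Int
  unify Int ~ Int
  unify Int ~ Int
\c._ : o -> Bool
let b : forall. o -> Bool
  unify Bool ~ Bool
  unify Int ~ Int
  unify Int ~ Int
  unify Int ~ Int
  unify Int ~ Int
  unify Int ~ Int

Answer: Int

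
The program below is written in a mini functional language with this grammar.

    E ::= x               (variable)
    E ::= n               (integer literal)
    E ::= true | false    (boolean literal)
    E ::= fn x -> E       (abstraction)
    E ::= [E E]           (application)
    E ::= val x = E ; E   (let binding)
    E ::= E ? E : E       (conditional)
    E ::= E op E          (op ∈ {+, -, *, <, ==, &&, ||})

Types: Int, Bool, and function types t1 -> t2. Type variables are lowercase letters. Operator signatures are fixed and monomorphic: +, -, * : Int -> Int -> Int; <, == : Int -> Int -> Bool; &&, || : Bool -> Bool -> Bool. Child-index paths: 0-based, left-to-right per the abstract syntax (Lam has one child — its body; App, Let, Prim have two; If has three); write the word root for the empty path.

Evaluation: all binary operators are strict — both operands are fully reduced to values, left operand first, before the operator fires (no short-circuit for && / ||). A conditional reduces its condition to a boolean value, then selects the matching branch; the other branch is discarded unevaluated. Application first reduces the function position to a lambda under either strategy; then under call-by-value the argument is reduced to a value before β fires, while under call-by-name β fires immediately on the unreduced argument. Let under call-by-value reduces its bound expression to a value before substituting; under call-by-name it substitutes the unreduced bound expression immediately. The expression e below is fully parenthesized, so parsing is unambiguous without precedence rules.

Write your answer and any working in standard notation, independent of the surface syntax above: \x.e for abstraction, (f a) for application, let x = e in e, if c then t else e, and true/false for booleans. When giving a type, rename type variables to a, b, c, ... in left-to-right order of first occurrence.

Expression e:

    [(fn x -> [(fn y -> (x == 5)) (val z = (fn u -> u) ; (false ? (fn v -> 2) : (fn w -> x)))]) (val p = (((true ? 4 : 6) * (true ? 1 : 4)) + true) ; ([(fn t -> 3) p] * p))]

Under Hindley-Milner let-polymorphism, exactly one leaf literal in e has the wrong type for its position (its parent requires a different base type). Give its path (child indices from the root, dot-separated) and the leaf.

Trace:
x : a
  unify a ~ Int
  unify Int ~ Int
\y._ : b -> Bool
u : c
\u._ : c -> c
let z : forall. c -> c
  unify Bool ~ Bool
\v._ : d -> Int
x : Int
\w._ : e -> Int
  unify d -> Int ~ e -> Int
  unify d ~ e
  unify Int ~ Int
  unify b -> Bool ~ (e -> Int) -> f
  unify b ~ e -> Int
  unify Bool ~ f
_ _ : Bool
\x._ : Int -> Bool
  unify Bool ~ Bool
  unify Int ~ Int
  unify Int ~ Int
  unify Bool ~ Bool
  unify Int ~ Int
  unify Int ~ Int
  unify Int ~ Int
  unify Bool ~ Int
  FAIL: mismatch Bool ~ Int

Answer: 1.0.1 : true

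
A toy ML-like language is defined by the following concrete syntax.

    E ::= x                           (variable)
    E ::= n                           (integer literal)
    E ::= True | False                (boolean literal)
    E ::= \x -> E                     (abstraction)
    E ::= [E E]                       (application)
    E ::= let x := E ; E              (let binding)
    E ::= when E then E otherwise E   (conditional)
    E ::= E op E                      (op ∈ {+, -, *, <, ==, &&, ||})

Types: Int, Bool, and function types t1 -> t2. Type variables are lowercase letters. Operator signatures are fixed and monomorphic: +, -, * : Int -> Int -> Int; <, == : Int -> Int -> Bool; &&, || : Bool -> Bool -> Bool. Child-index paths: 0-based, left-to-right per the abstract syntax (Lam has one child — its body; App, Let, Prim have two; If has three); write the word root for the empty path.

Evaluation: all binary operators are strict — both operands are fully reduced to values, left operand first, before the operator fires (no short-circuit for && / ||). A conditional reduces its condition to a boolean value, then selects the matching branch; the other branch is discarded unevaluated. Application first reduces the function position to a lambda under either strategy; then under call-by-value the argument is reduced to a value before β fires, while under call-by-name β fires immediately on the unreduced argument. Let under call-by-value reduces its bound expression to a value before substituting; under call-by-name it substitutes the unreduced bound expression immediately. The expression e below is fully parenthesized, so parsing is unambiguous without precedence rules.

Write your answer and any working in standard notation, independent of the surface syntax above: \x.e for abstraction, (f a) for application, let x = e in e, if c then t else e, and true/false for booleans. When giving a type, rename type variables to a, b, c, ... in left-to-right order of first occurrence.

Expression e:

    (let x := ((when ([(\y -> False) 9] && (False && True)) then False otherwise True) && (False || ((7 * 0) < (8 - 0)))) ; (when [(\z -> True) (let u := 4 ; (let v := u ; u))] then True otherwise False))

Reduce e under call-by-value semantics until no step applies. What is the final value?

Derivation:
step 0: (let x = ((if (((\y.false) 9) && (false && true)) then false else true) && (false || ((7 * 0) < (8 - 0)))) in (if ((\z.true) (let u = 4 in (let v = u in u))) then true else false))
step 1: [beta@0.0.0.0] (let x = ((if (false && (false && true)) then false else true) && (false || ((7 * 0) < (8 - 0)))) in (if ((\z.true) (let u = 4 in (let v = u in u))) then true else false))
step 2: [delta@0.0.0.1] (let x = ((if (false && false) then false else true) && (false || ((7 * 0) < (8 - 0)))) in (if ((\z.true) (let u = 4 in (let v = u in u))) then true else false))
step 3: [delta@0.0.0] (let x = ((if false then false else true) && (false || ((7 * 0) < (8 - 0)))) in (if ((\z.true) (let u = 4 in (let v = u in u))) then true else false))
step 4: [if@0.0] (let x = (true && (false || ((7 * 0) < (8 - 0)))) in (if ((\z.true) (let u = 4 in (let v = u in u))) then true else false))
step 5: [delta@0.1.1.0] (let x = (true && (false || (0 < (8 - 0)))) in (if ((\z.true) (let u = 4 in (let v = u in u))) then true else false))
step 6: [delta@0.1.1.1] (let x = (true && (false || (0 < 8))) in (if ((\z.true) (let u = 4 in (let v = u in u))) then true else false))
step 7: [delta@0.1.1] (let x = (true && (false || true)) in (if ((\z.true) (let u = 4 in (let v = u in u))) then true else false))
step 8: [delta@0.1] (let x = (true && true) in (if ((\z.true) (let u = 4 in (let v = u in u))) then true else false))
step 9: [delta@0] (let x = true in (if ((\z.true) (let u = 4 in (let v = u in u))) then true else false))
step 10: [let@root] (if ((\z.true) (let u = 4 in (let v = u in u))) then true else false)
step 11: [let@0.1] (if ((\z.true) (let v = 4 in 4)) then true else false)
step 12: [let@0.1] (if ((\z.true) 4) then true else false)
step 13: [beta@0] (if true then true else false)
step 14: [if@root] true

Answer: true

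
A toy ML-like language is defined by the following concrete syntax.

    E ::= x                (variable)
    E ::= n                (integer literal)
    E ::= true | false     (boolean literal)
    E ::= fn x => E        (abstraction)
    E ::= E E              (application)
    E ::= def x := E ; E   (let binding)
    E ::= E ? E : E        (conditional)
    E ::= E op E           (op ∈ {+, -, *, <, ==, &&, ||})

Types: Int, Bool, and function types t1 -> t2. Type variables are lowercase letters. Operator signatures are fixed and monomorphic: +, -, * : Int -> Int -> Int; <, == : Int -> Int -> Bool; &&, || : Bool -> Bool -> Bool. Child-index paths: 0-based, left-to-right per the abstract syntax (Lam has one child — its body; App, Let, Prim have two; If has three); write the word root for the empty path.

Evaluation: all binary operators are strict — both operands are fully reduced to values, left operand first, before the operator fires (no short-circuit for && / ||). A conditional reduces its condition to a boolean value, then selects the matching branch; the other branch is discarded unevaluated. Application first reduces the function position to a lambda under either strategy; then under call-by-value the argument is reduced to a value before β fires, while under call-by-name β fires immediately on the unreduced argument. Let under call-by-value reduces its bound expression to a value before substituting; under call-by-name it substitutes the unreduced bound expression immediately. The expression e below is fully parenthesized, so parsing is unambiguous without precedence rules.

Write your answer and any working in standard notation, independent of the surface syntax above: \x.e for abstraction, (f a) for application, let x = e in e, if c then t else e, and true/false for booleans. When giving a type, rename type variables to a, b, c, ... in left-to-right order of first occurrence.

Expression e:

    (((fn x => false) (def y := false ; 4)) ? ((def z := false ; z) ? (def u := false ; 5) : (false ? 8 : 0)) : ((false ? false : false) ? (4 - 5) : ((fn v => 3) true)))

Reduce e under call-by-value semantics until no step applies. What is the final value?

Trace:
step 0: (if ((\x.false) (let y = false in 4)) then (if (let z = false in z) then (let u = false in 5) else (if false then 8 else 0)) else (if (if false then false else false) then (4 - 5) else ((\v.3) true)))
step 1: [let@0.1] (if ((\x.false) 4) then (if (let z = false in z) then (let u = false in 5) else (if false then 8 else 0)) else (if (if false then false else false) then (4 - 5) else ((\v.3) true)))
step 2: [beta@0] (if false then (if (let z = false in z) then (let u = false in 5) else (if false then 8 else 0)) else (if (if false then false else false) then (4 - 5) else ((\v.3) true)))
step 3: [if@root] (if (if false then false else false) then (4 - 5) else ((\v.3) true))
step 4: [if@0] (if false then (4 - 5) else ((\v.3) true))
step 5: [if@root] ((\v.3) true)
step 6: [beta@root] 3

Answer: 3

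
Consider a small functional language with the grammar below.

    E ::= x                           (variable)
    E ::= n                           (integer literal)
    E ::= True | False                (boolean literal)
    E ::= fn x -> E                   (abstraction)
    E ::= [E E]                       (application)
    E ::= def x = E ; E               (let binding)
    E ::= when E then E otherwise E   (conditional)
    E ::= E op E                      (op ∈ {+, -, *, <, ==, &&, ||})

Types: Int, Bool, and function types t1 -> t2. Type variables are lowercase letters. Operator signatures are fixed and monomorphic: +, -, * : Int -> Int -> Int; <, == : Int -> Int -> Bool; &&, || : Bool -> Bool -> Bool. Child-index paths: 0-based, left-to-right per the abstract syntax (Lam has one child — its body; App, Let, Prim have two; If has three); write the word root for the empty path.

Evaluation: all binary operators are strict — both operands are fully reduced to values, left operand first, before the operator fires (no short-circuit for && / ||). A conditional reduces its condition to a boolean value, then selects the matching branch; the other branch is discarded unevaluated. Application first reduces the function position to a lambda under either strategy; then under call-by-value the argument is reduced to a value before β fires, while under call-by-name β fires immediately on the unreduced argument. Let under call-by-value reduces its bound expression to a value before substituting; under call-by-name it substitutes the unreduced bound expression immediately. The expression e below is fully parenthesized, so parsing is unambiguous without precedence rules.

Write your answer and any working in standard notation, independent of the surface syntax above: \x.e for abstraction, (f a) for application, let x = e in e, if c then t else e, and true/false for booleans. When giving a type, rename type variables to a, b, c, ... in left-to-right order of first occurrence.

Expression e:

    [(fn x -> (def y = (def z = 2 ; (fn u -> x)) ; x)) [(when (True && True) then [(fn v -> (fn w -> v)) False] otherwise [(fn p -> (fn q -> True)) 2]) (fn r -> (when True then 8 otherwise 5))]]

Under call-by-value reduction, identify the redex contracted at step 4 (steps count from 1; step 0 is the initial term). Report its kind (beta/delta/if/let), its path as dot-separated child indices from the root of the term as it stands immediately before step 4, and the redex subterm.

Answer: beta at 1 : ((\w.false) (\r.(if true then 8 else 5)))

Derivation:
step 0: ((\x.(let y = (let z = 2 in (\u.x)) in x)) ((if (true && true) then ((\v.(\w.v)) false) else ((\p.(\q.true)) 2)) (\r.(if true then 8 else 5))))
step 1: [delta@1.0.0] ((\x.(let y = (let z = 2 in (\u.x)) in x)) ((if true then ((\v.(\w.v)) false) else ((\p.(\q.true)) 2)) (\r.(if true then 8 else 5))))
step 2: [if@1.0] ((\x.(let y = (let z = 2 in (\u.x)) in x)) (((\v.(\w.v)) false) (\r.(if true then 8 else 5))))
step 3: [beta@1.0] ((\x.(let y = (let z = 2 in (\u.x)) in x)) ((\w.false) (\r.(if true then 8 else 5))))
step 4: [beta@1] ((\x.(let y = (let z = 2 in (\u.x)) in x)) false)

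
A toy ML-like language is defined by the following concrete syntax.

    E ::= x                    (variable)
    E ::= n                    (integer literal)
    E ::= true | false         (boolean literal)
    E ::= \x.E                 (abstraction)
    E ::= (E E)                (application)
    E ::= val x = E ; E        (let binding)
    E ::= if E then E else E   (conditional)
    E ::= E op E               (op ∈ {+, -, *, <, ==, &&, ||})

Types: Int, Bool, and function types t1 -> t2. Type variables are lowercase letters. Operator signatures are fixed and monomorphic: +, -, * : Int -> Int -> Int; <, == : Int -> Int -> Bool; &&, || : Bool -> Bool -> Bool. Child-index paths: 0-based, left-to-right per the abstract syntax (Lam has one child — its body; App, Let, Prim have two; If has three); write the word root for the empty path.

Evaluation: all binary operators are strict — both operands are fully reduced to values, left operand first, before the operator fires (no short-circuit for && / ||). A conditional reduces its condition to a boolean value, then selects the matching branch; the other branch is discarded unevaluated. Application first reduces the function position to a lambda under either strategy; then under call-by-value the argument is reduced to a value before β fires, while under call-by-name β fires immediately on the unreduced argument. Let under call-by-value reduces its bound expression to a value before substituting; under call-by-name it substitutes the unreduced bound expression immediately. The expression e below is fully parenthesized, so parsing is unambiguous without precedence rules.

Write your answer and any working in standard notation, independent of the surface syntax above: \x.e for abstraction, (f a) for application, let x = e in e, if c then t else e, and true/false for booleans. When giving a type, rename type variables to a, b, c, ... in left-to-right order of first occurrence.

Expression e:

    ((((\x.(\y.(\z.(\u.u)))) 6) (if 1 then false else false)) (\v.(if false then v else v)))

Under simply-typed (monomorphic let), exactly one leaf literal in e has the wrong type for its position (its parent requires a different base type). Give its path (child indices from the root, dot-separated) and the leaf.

Working:
u : d
\u._ : d -> d
\z._ : c -> d -> d
\y._ : b -> c -> d -> d
\x._ : a -> b -> c -> d -> d
  unify a -> b -> c -> d -> d ~ Int -> e
  unify a ~ Int
  unify b -> c -> d -> d ~ e
_ _ : b -> c -> d -> d
  unify Int ~ Bool
  FAIL: mismatch Int ~ Bool

Answer: 0.1.0 : 1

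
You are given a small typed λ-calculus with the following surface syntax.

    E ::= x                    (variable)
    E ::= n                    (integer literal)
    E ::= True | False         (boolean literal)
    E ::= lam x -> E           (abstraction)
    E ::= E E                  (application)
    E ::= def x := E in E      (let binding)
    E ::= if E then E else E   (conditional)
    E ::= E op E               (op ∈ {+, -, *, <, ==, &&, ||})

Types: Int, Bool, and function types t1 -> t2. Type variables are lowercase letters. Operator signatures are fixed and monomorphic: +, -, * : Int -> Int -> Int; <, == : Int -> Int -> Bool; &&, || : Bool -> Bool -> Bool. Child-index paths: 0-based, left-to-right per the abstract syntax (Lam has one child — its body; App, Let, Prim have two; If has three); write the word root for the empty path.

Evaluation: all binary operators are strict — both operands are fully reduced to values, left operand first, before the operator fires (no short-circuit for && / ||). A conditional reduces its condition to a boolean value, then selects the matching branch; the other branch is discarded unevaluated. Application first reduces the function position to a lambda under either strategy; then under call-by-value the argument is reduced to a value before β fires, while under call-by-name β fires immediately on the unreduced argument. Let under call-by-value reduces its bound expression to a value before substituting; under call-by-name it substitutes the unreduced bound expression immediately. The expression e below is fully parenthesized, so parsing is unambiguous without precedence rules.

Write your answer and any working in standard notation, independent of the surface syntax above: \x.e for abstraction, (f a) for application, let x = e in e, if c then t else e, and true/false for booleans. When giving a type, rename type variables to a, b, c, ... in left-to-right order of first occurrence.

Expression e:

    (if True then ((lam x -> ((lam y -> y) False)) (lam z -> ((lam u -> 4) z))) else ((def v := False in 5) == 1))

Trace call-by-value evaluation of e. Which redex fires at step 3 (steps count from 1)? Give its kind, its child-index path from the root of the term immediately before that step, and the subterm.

Derivation:
step 0: (if true then ((\x.((\y.y) false)) (\z.((\u.4) z))) else ((let v = false in 5) == 1))
step 1: [if@root] ((\x.((\y.y) false)) (\z.((\u.4) z)))
step 2: [beta@root] ((\y.y) false)
step 3: [beta@root] false

Answer: beta at root : ((\y.y) false)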